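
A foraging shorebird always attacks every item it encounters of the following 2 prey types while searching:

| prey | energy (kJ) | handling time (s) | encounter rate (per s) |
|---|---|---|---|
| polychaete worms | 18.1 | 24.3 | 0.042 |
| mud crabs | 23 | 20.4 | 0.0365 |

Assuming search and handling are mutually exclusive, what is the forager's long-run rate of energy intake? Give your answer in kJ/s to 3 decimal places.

0.579 kJ/s

Energy encountered per unit search time: 0.042×18.1 + 0.0365×23 = 1.6 kJ/s.
Handling time per unit search time: 0.042×24.3 + 0.0365×20.4 = 1.765.
Rate = 1.6/(1 + 1.765) = 0.5785 kJ/s.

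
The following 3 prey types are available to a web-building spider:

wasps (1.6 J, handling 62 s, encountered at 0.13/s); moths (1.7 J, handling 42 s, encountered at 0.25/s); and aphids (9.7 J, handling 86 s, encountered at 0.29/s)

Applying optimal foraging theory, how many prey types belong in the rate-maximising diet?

E/h in descending order: aphids 0.113, moths 0.0405, wasps 0.0258 J/s. The optimal diet is the largest prefix of this list for which every included type satisfies E_i/h_i > R on the types above it.
Rate on top 1: 0.1084. moths: 0.0405 < 0.1084 → exclude; stop.
Optimal diet: aphids — 1 of 3 types.

1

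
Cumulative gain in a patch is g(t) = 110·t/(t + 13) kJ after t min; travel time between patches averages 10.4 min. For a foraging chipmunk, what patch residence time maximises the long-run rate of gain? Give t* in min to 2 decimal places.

11.63 min

Optimal t* satisfies g'(t*) = g(t*)/(T + t*).
g'(t) = 110·13/(t + 13)². Setting 110·13/(t+13)² = 110t/[(t+13)(10.4+t)] gives 13(10.4+t) = t(t+13), so t² = 13×10.4 = 135.2.
t* = √135.2 = 11.63 min.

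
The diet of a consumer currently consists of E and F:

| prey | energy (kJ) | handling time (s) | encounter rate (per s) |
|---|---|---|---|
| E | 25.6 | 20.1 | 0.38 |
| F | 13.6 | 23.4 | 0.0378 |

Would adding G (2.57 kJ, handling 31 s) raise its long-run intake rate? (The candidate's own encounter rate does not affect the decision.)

Intake rate on the current diet: R = (0.38×25.6 + 0.0378×13.6) / (1 + 0.38×20.1 + 0.0378×23.4) = 10.24/9.523 = 1.076 kJ/s.
Profitability of G: 2.57/31 = 0.0829 kJ/s.
0.0829 < 1.076, so adding G would lower the average — exclude it.

No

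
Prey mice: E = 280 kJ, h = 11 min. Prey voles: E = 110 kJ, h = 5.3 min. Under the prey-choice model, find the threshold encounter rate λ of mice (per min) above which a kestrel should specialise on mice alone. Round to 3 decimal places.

0.401 per min

At the threshold, the rate on mice alone equals the profitability of voles: λ·280/(1 + λ·11) = 110/5.3 = 20.75.
Rearranging, λ(280 − 20.75×11) = 20.75, so λ = 20.75/51.7 = 0.4015 per min.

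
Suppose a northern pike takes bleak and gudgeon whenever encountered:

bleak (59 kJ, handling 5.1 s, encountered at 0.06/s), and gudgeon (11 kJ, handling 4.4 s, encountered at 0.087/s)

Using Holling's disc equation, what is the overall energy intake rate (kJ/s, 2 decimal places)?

Energy encountered per unit search time: 0.06×59 + 0.087×11 = 4.497 kJ/s.
Handling time per unit search time: 0.06×5.1 + 0.087×4.4 = 0.6888.
Rate = 4.497/(1 + 0.6888) = 2.663 kJ/s.

2.66 kJ/s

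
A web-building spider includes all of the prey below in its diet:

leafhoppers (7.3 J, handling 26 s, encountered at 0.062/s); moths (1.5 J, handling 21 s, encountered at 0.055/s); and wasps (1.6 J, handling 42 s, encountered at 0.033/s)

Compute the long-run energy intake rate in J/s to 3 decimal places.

0.114 J/s

R = Σλ_iE_i / (1 + Σλ_ih_i)
Numerator: 0.062×7.3 + 0.055×1.5 + 0.033×1.6 = 0.5879
Denominator: 1 + 0.062×26 + 0.055×21 + 0.033×42 = 5.153
R = 0.5879/5.153 = 0.1141 J/s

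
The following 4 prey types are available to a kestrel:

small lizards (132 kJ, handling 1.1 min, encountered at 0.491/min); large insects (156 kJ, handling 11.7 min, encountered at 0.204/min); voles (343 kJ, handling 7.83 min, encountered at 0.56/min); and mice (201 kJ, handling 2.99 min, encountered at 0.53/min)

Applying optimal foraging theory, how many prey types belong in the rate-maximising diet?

2

Rank by E/h (kJ/min): small lizards 120, mice 67.2, voles 43.8, large insects 13.3. Include each in turn until the next type's E/h falls below the running intake rate.
Rate on top 1: 42.08. mice: 67.2 > 42.08 → include.
Rate on top 2: 54.83. voles: 43.8 < 54.83 → exclude; stop.
Optimal diet: small lizards, mice — 2 of 4 types.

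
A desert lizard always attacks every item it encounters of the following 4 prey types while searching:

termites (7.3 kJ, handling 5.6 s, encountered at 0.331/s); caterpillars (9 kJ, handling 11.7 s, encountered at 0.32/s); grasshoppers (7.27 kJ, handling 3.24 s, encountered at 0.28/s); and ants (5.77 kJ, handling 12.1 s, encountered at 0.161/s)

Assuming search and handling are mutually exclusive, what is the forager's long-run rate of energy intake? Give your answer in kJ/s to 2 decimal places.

0.87 kJ/s

R = (0.331×7.3 + 0.32×9 + 0.28×7.27 + 0.161×5.77) / (1 + 0.331×5.6 + 0.32×11.7 + 0.28×3.24 + 0.161×12.1) = 8.261/9.453 = 0.8739 kJ/s.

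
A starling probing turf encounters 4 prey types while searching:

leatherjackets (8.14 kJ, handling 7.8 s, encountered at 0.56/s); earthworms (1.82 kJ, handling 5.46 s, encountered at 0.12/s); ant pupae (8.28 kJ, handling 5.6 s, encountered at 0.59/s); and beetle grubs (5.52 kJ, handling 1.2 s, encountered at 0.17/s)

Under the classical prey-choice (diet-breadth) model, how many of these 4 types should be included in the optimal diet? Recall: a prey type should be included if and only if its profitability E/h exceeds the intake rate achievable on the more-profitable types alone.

2

Rank by E/h (kJ/s): beetle grubs 4.6, ant pupae 1.48, leatherjackets 1.04, earthworms 0.333. Include each in turn until the next type's E/h falls below the running intake rate.
Rate on top 1: 0.7794. ant pupae: 1.48 > 0.7794 → include.
Rate on top 2: 1.292. leatherjackets: 1.04 < 1.292 → exclude; stop.
Optimal diet: beetle grubs, ant pupae — 2 of 4 types.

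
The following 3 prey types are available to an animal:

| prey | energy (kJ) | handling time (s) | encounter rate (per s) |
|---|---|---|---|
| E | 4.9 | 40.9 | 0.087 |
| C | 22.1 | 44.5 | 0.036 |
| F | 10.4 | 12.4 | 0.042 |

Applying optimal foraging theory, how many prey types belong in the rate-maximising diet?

2

Rank by E/h (kJ/s): F 0.839, C 0.497, E 0.12. Include each in turn until the next type's E/h falls below the running intake rate.
Rate on top 1: 0.2872. C: 0.497 > 0.2872 → include.
Rate on top 2: 0.3946. E: 0.12 < 0.3946 → exclude; stop.
Optimal diet: F, C — 2 of 3 types.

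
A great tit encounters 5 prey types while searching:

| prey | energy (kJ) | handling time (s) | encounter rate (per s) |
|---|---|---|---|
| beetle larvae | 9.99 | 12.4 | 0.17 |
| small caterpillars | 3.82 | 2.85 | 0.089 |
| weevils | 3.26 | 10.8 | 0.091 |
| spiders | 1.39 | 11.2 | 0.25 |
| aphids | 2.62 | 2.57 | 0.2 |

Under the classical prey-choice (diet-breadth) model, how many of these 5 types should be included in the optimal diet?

3

Profitabilities (E/h, kJ/s): small caterpillars 1.34, aphids 1.02, beetle larvae 0.806, weevils 0.302, spiders 0.124. Add prey in this order while the next type's profitability exceeds the intake rate on those already taken.
Rate on top 1: 0.2712. aphids: 1.02 > 0.2712 → include.
Rate on top 2: 0.4888. beetle larvae: 0.806 > 0.4888 → include.
Rate on top 3: 0.6611. weevils: 0.302 < 0.6611 → exclude; stop.
Optimal diet: small caterpillars, aphids, beetle larvae — 3 of 5 types.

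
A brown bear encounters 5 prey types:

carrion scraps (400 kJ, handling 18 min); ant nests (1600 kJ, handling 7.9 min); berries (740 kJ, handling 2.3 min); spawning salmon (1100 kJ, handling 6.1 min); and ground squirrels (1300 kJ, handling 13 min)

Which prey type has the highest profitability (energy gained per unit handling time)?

In descending order of E/h:
berries: 740/2.3 = 322 kJ/min
ant nests: 1600/7.9 = 203 kJ/min
spawning salmon: 1100/6.1 = 180 kJ/min
ground squirrels: 1300/13 = 100 kJ/min
carrion scraps: 400/18 = 22.2 kJ/min

berries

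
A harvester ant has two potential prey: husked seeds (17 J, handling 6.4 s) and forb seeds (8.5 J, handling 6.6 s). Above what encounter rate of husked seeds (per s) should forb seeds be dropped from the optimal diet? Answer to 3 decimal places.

0.147 per s

At the threshold, the rate on husked seeds alone equals the profitability of forb seeds: λ·17/(1 + λ·6.4) = 8.5/6.6 = 1.288.
Rearranging, λ(17 − 1.288×6.4) = 1.288, so λ = 1.288/8.758 = 0.1471 per s.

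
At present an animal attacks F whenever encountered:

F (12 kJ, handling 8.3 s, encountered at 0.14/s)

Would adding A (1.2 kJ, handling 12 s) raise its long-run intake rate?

On F alone, R = ΣλE/(1+Σλh) = 1.68/2.162 = 0.7771 kJ/s.
A: E/h = 1.2/12 = 0.1 kJ/s.
0.1 < 0.7771, so adding A would lower the average — exclude it.

No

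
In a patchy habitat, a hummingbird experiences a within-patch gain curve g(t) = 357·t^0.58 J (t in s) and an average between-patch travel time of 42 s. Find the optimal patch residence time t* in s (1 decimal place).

By the marginal value theorem, leave when the instantaneous gain rate g'(t) equals the habitat-wide average g(t)/(T + t).
g'(t) = 0.58·357·t^-0.42. Setting 0.58·357·t^-0.42 = 357·t^0.58/(42+t) gives 0.58(42+t) = t, so 0.42·t = 0.58×42.
t* = 0.58×42/0.42 = 58 s.

58.0 s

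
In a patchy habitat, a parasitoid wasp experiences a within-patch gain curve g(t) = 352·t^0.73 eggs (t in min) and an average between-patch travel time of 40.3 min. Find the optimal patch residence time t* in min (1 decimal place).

Optimal t* satisfies g'(t*) = g(t*)/(T + t*).
g'(t) = 0.73·352·t^-0.27. Setting 0.73·352·t^-0.27 = 352·t^0.73/(40.3+t) gives 0.73(40.3+t) = t, so 0.27·t = 0.73×40.3.
t* = 0.73×40.3/0.27 = 109 min.

109.0 min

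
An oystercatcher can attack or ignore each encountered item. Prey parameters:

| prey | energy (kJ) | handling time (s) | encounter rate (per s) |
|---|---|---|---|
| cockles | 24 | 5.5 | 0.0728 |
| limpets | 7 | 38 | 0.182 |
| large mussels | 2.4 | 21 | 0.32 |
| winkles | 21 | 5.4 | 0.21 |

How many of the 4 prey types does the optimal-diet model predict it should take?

E/h in descending order: cockles 4.36, winkles 3.89, limpets 0.184, large mussels 0.114 kJ/s. The optimal diet is the largest prefix of this list for which every included type satisfies E_i/h_i > R on the types above it.
Rate on top 1: 1.248. winkles: 3.89 > 1.248 → include.
Rate on top 2: 2.429. limpets: 0.184 < 2.429 → exclude; stop.
Optimal diet: cockles, winkles — 2 of 4 types.

2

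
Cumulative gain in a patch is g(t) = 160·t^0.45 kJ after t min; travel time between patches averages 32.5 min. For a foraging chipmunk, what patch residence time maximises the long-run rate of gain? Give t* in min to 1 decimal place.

Optimal t* satisfies g'(t*) = g(t*)/(T + t*).
g'(t) = 0.45·160·t^-0.55. Setting 0.45·160·t^-0.55 = 160·t^0.45/(32.5+t) gives 0.45(32.5+t) = t, so 0.55·t = 0.45×32.5.
t* = 0.45×32.5/0.55 = 26.59 min.

26.6 min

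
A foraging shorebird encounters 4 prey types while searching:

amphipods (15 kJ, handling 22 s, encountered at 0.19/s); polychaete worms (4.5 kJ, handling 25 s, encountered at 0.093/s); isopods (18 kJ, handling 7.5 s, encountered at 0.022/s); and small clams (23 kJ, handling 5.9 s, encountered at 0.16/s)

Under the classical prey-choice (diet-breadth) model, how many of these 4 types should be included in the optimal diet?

Profitabilities (E/h, kJ/s): small clams 3.9, isopods 2.4, amphipods 0.682, polychaete worms 0.18. Add prey in this order while the next type's profitability exceeds the intake rate on those already taken.
Rate on top 1: 1.893. isopods: 2.4 > 1.893 → include.
Rate on top 2: 1.933. amphipods: 0.682 < 1.933 → exclude; stop.
Optimal diet: small clams, isopods — 2 of 4 types.

2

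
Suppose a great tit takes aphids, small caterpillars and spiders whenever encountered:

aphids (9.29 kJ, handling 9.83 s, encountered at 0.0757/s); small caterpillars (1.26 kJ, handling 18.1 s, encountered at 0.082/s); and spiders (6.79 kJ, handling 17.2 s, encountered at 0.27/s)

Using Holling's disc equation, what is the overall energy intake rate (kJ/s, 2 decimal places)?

Energy encountered per unit search time: 0.0757×9.29 + 0.082×1.26 + 0.27×6.79 = 2.64 kJ/s.
Handling time per unit search time: 0.0757×9.83 + 0.082×18.1 + 0.27×17.2 = 6.872.
Rate = 2.64/(1 + 6.872) = 0.3353 kJ/s.

0.34 kJ/s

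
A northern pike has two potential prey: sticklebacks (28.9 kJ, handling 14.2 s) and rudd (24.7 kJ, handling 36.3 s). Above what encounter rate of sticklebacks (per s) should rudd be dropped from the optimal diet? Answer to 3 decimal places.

0.035 per s

At the threshold, the rate on sticklebacks alone equals the profitability of rudd: λ·28.9/(1 + λ·14.2) = 24.7/36.3 = 0.6804.
Rearranging, λ(28.9 − 0.6804×14.2) = 0.6804, so λ = 0.6804/19.24 = 0.03537 per s.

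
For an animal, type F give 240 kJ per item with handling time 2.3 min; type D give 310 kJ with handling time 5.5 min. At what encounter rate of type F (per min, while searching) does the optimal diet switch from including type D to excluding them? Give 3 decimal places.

At the threshold, the rate on type F alone equals the profitability of type D: λ·240/(1 + λ·2.3) = 310/5.5 = 56.36.
Rearranging, λ(240 − 56.36×2.3) = 56.36, so λ = 56.36/110.4 = 0.5107 per min.

0.511 per min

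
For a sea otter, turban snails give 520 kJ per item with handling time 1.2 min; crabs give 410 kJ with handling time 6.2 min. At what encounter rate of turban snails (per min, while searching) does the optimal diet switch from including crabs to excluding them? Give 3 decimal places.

0.150 per min

Drop crabs once their profitability E₂/h₂ falls below the rate achievable on turban snails alone: E₂/h₂ = λE₁/(1 + λh₁).
Solve for λ: λE₁h₂ = E₂(1 + λh₁) → λ(E₁h₂ − E₂h₁) = E₂ → λ = E₂/(E₁h₂ − E₂h₁).
λ = 410/(520×6.2 − 410×1.2) = 410/2732 = 0.1501 per min.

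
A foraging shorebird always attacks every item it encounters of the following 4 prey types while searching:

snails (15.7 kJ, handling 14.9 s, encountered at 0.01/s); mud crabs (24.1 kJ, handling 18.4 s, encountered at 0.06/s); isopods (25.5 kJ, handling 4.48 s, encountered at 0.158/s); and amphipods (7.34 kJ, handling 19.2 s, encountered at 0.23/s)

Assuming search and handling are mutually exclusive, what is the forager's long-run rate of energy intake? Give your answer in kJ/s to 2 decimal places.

0.99 kJ/s

Energy encountered per unit search time: 0.01×15.7 + 0.06×24.1 + 0.158×25.5 + 0.23×7.34 = 7.32 kJ/s.
Handling time per unit search time: 0.01×14.9 + 0.06×18.4 + 0.158×4.48 + 0.23×19.2 = 6.377.
Rate = 7.32/(1 + 6.377) = 0.9923 kJ/s.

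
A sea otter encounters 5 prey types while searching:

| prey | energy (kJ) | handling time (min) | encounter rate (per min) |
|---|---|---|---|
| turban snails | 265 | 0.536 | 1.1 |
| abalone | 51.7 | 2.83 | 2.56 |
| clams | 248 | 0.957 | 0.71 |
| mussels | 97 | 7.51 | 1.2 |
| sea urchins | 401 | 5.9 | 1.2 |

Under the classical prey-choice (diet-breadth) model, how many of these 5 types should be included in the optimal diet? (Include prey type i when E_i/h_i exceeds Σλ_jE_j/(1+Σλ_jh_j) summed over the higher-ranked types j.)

2

Rank by E/h (kJ/min): turban snails 494, clams 259, sea urchins 68, abalone 18.3, mussels 12.9. Include each in turn until the next type's E/h falls below the running intake rate.
Rate on top 1: 183.4. clams: 259 > 183.4 → include.
Rate on top 2: 206.1. sea urchins: 68 < 206.1 → exclude; stop.
Optimal diet: turban snails, clams — 2 of 5 types.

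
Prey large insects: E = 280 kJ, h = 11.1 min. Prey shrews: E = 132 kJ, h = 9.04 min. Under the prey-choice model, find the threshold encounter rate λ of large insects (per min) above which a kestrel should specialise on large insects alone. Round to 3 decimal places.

0.124 per min

The zero-one rule: include shrews iff E₂/h₂ > λE₁/(1+λh₁). Equality gives the switch point.
λE₁h₂ = E₂ + λE₂h₁ ⇒ λ = E₂/(E₁h₂ − E₂h₁) = 132/(2531 − 1465) = 0.1238 per min.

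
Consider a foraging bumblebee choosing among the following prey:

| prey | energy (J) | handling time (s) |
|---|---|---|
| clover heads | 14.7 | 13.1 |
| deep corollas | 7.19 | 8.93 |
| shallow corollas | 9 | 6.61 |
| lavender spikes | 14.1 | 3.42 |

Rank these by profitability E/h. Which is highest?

lavender spikes

Profitability E/h (J/s): clover heads = 14.7/13.1 = 1.12, deep corollas = 7.19/8.93 = 0.805, shallow corollas = 9/6.61 = 1.36, lavender spikes = 14.1/3.42 = 4.12.
Ranked: lavender spikes > shallow corollas > clover heads > deep corollas.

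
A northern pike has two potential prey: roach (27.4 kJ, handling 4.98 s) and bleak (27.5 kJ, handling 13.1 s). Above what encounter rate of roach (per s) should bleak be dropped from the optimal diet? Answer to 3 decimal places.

At the threshold, the rate on roach alone equals the profitability of bleak: λ·27.4/(1 + λ·4.98) = 27.5/13.1 = 2.099.
Rearranging, λ(27.4 − 2.099×4.98) = 2.099, so λ = 2.099/16.95 = 0.1239 per s.

0.124 per s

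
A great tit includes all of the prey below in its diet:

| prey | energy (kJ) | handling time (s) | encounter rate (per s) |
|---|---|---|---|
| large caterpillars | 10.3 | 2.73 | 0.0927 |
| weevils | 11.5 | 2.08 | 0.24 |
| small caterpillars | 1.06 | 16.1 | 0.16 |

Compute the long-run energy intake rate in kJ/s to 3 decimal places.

0.897 kJ/s

Energy encountered per unit search time: 0.0927×10.3 + 0.24×11.5 + 0.16×1.06 = 3.884 kJ/s.
Handling time per unit search time: 0.0927×2.73 + 0.24×2.08 + 0.16×16.1 = 3.328.
Rate = 3.884/(1 + 3.328) = 0.8975 kJ/s.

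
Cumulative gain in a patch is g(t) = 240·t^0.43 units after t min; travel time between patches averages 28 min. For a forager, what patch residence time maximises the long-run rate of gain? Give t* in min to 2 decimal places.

21.12 min

By the marginal value theorem, leave when the instantaneous gain rate g'(t) equals the habitat-wide average g(t)/(T + t).
g'(t) = 0.43·240·t^-0.57. Setting 0.43·240·t^-0.57 = 240·t^0.43/(28+t) gives 0.43(28+t) = t, so 0.57·t = 0.43×28.
t* = 0.43×28/0.57 = 21.12 min.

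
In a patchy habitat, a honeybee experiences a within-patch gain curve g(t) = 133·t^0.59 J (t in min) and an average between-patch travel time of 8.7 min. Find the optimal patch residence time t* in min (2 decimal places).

12.52 min

By the marginal value theorem, leave when the instantaneous gain rate g'(t) equals the habitat-wide average g(t)/(T + t).
g'(t) = 0.59·133·t^-0.41. Setting 0.59·133·t^-0.41 = 133·t^0.59/(8.7+t) gives 0.59(8.7+t) = t, so 0.41·t = 0.59×8.7.
t* = 0.59×8.7/0.41 = 12.52 min.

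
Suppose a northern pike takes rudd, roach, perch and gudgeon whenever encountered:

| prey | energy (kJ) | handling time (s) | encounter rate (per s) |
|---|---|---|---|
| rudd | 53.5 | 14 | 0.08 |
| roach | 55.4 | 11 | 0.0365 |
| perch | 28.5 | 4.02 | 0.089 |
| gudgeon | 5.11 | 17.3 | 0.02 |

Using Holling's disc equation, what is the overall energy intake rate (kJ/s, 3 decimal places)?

Energy encountered per unit search time: 0.08×53.5 + 0.0365×55.4 + 0.089×28.5 + 0.02×5.11 = 8.941 kJ/s.
Handling time per unit search time: 0.08×14 + 0.0365×11 + 0.089×4.02 + 0.02×17.3 = 2.225.
Rate = 8.941/(1 + 2.225) = 2.772 kJ/s.

2.772 kJ/s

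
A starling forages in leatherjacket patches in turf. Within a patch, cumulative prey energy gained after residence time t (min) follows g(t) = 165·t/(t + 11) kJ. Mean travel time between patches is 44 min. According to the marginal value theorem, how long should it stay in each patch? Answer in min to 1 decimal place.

By the marginal value theorem, leave when the instantaneous gain rate g'(t) equals the habitat-wide average g(t)/(T + t).
g'(t) = 165·11/(t + 11)². Setting 165·11/(t+11)² = 165t/[(t+11)(44+t)] gives 11(44+t) = t(t+11), so t² = 11×44 = 484.
t* = √484 = 22 min.

22.0 min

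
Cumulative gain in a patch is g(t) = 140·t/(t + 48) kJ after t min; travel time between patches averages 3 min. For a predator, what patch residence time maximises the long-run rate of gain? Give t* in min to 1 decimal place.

By the marginal value theorem, leave when the instantaneous gain rate g'(t) equals the habitat-wide average g(t)/(T + t).
g'(t) = 140·48/(t + 48)². Setting 140·48/(t+48)² = 140t/[(t+48)(3+t)] gives 48(3+t) = t(t+48), so t² = 48×3 = 144.
t* = √144 = 12 min.

12.0 min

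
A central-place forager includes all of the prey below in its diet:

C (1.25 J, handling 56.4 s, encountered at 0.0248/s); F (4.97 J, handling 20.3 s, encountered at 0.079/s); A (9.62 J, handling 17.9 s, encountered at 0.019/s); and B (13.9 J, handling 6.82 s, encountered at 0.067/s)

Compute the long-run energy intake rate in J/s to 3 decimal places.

0.320 J/s

R = (0.0248×1.25 + 0.079×4.97 + 0.019×9.62 + 0.067×13.9) / (1 + 0.0248×56.4 + 0.079×20.3 + 0.019×17.9 + 0.067×6.82) = 1.538/4.799 = 0.3204 J/s.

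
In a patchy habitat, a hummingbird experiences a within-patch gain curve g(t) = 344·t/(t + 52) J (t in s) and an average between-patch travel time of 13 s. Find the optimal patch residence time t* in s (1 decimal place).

Optimal t* satisfies g'(t*) = g(t*)/(T + t*).
g'(t) = 344·52/(t + 52)². Setting 344·52/(t+52)² = 344t/[(t+52)(13+t)] gives 52(13+t) = t(t+52), so t² = 52×13 = 676.
t* = √676 = 26 s.

26.0 s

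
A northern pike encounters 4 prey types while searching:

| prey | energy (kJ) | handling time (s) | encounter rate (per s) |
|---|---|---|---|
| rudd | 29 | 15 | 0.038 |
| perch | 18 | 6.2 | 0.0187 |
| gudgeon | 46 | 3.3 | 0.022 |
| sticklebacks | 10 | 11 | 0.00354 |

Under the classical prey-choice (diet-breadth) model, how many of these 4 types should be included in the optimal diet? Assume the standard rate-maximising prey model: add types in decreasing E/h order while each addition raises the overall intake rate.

3

Rank by E/h (kJ/s): gudgeon 13.9, perch 2.9, rudd 1.93, sticklebacks 0.909. Include each in turn until the next type's E/h falls below the running intake rate.
Rate on top 1: 0.9435. perch: 2.9 > 0.9435 → include.
Rate on top 2: 1.135. rudd: 1.93 > 1.135 → include.
Rate on top 3: 1.394. sticklebacks: 0.909 < 1.394 → exclude; stop.
Optimal diet: gudgeon, perch, rudd — 3 of 4 types.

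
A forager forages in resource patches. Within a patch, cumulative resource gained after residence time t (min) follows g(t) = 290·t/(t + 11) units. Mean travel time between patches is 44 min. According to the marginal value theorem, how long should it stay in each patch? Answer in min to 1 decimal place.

Optimal t* satisfies g'(t*) = g(t*)/(T + t*).
g'(t) = 290·11/(t + 11)². Setting 290·11/(t+11)² = 290t/[(t+11)(44+t)] gives 11(44+t) = t(t+11), so t² = 11×44 = 484.
t* = √484 = 22 min.

22.0 min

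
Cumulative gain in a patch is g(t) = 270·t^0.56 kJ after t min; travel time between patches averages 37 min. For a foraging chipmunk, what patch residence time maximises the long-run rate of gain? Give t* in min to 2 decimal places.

Optimal t* satisfies g'(t*) = g(t*)/(T + t*).
g'(t) = 0.56·270·t^-0.44. Setting 0.56·270·t^-0.44 = 270·t^0.56/(37+t) gives 0.56(37+t) = t, so 0.44·t = 0.56×37.
t* = 0.56×37/0.44 = 47.09 min.

47.09 min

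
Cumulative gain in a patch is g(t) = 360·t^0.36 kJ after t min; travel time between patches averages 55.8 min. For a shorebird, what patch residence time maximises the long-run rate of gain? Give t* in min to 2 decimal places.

By the marginal value theorem, leave when the instantaneous gain rate g'(t) equals the habitat-wide average g(t)/(T + t).
g'(t) = 0.36·360·t^-0.64. Setting 0.36·360·t^-0.64 = 360·t^0.36/(55.8+t) gives 0.36(55.8+t) = t, so 0.64·t = 0.36×55.8.
t* = 0.36×55.8/0.64 = 31.39 min.

31.39 min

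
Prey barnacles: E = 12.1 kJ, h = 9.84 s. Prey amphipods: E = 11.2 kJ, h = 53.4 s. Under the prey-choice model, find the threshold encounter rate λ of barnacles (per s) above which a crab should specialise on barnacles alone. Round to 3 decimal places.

Drop amphipods once their profitability E₂/h₂ falls below the rate achievable on barnacles alone: E₂/h₂ = λE₁/(1 + λh₁).
Solve for λ: λE₁h₂ = E₂(1 + λh₁) → λ(E₁h₂ − E₂h₁) = E₂ → λ = E₂/(E₁h₂ − E₂h₁).
λ = 11.2/(12.1×53.4 − 11.2×9.84) = 11.2/535.9 = 0.0209 per s.

0.021 per s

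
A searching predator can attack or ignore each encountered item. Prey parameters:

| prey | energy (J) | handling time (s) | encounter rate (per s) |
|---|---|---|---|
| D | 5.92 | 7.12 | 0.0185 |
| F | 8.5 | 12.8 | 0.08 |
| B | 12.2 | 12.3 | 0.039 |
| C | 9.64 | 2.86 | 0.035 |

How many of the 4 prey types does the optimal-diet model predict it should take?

4

Profitabilities (E/h, J/s): C 3.37, B 0.992, D 0.831, F 0.664. Add prey in this order while the next type's profitability exceeds the intake rate on those already taken.
Rate on top 1: 0.3067. B: 0.992 > 0.3067 → include.
Rate on top 2: 0.5147. D: 0.831 > 0.5147 → include.
Rate on top 3: 0.5391. F: 0.664 > 0.5391 → include.
Optimal diet: C, B, D, F — 4 of 4 types.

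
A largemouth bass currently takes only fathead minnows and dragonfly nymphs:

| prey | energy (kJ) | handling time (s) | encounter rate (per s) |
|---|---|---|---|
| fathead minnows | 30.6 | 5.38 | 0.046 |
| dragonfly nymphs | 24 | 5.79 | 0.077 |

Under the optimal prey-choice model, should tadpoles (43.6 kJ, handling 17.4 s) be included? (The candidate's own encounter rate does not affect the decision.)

Intake rate on the current diet: R = (0.046×30.6 + 0.077×24) / (1 + 0.046×5.38 + 0.077×5.79) = 3.256/1.693 = 1.923 kJ/s.
tadpoles: E/h = 43.6/17.4 = 2.506 kJ/s.
Since 2.506 > R, including tadpoles increases the long-run rate.

Yes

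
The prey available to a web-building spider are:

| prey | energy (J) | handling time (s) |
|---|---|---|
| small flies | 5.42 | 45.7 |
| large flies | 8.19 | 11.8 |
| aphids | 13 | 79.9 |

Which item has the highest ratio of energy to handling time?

large flies

Profitability E/h (J/s): small flies = 5.42/45.7 = 0.119, large flies = 8.19/11.8 = 0.694, aphids = 13/79.9 = 0.163.
Ranked: large flies > aphids > small flies.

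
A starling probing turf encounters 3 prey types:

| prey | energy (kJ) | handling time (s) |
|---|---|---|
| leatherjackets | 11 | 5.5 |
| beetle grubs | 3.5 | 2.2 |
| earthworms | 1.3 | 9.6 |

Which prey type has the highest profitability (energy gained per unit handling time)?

In descending order of E/h:
leatherjackets: 11/5.5 = 2 kJ/s
beetle grubs: 3.5/2.2 = 1.59 kJ/s
earthworms: 1.3/9.6 = 0.135 kJ/s

leatherjackets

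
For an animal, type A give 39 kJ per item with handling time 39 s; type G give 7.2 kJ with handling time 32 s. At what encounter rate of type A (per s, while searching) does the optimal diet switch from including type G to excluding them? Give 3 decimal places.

At the threshold, the rate on type A alone equals the profitability of type G: λ·39/(1 + λ·39) = 7.2/32 = 0.225.
Rearranging, λ(39 − 0.225×39) = 0.225, so λ = 0.225/30.23 = 0.007444 per s.

0.007 per s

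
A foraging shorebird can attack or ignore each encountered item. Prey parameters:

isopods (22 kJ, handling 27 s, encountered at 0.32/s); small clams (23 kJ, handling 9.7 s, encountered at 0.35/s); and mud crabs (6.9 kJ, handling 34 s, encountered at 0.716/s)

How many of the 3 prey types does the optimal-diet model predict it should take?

Rank by E/h (kJ/s): small clams 2.37, isopods 0.815, mud crabs 0.203. Include each in turn until the next type's E/h falls below the running intake rate.
Rate on top 1: 1.832. isopods: 0.815 < 1.832 → exclude; stop.
Optimal diet: small clams — 1 of 3 types.

1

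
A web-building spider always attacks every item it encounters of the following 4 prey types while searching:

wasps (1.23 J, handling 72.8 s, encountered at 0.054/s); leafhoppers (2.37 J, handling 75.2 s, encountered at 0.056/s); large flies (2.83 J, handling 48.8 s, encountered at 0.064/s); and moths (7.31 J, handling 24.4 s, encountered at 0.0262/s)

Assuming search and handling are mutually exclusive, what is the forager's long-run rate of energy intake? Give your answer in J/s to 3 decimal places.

R = Σλ_iE_i / (1 + Σλ_ih_i)
Numerator: 0.054×1.23 + 0.056×2.37 + 0.064×2.83 + 0.0262×7.31 = 0.5718
Denominator: 1 + 0.054×72.8 + 0.056×75.2 + 0.064×48.8 + 0.0262×24.4 = 12.9
R = 0.5718/12.9 = 0.04431 J/s

0.044 J/s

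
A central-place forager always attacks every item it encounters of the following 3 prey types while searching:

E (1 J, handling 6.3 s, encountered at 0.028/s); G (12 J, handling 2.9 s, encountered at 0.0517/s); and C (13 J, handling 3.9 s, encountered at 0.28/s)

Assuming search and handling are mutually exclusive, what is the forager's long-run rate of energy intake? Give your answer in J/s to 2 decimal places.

1.77 J/s

R = Σλ_iE_i / (1 + Σλ_ih_i)
Numerator: 0.028×1 + 0.0517×12 + 0.28×13 = 4.288
Denominator: 1 + 0.028×6.3 + 0.0517×2.9 + 0.28×3.9 = 2.418
R = 4.288/2.418 = 1.773 J/s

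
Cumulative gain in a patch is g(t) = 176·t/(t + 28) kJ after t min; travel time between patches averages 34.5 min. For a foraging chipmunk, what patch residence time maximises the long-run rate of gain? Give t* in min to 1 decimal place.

By the marginal value theorem, leave when the instantaneous gain rate g'(t) equals the habitat-wide average g(t)/(T + t).
g'(t) = 176·28/(t + 28)². Setting 176·28/(t+28)² = 176t/[(t+28)(34.5+t)] gives 28(34.5+t) = t(t+28), so t² = 28×34.5 = 966.
t* = √966 = 31.08 min.

31.1 min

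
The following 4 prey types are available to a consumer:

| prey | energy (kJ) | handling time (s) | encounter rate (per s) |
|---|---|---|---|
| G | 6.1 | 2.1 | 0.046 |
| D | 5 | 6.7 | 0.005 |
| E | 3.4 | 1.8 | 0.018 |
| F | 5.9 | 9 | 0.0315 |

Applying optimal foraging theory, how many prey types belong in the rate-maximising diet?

4

Profitabilities (E/h, kJ/s): G 2.9, E 1.89, D 0.746, F 0.656. Add prey in this order while the next type's profitability exceeds the intake rate on those already taken.
Rate on top 1: 0.2559. E: 1.89 > 0.2559 → include.
Rate on top 2: 0.3027. D: 0.746 > 0.3027 → include.
Rate on top 3: 0.3155. F: 0.656 > 0.3155 → include.
Optimal diet: G, E, D, F — 4 of 4 types.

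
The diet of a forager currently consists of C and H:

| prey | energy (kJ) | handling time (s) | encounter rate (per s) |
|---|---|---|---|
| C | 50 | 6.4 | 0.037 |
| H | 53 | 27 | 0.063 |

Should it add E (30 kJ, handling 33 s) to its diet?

No

Current rate: (0.037×50 + 0.063×53)/(1 + 0.037×6.4 + 0.063×27) = 1.766 kJ/s.
Profitability of E: 30/33 = 0.9091 kJ/s.
0.9091 < 1.766, so adding E would lower the average — exclude it.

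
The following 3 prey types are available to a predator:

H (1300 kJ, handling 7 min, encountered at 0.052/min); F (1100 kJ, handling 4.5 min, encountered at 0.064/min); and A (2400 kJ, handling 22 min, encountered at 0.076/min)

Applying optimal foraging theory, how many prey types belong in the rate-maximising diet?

3

Profitabilities (E/h, kJ/min): F 244, H 186, A 109. Add prey in this order while the next type's profitability exceeds the intake rate on those already taken.
Rate on top 1: 54.66. H: 186 > 54.66 → include.
Rate on top 2: 83.54. A: 109 > 83.54 → include.
Optimal diet: F, H, A — 3 of 3 types.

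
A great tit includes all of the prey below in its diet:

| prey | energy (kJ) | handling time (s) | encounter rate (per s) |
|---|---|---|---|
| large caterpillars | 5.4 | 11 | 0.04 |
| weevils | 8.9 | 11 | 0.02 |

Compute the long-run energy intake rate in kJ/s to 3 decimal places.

R = (0.04×5.4 + 0.02×8.9) / (1 + 0.04×11 + 0.02×11) = 0.394/1.66 = 0.2373 kJ/s.

0.237 kJ/s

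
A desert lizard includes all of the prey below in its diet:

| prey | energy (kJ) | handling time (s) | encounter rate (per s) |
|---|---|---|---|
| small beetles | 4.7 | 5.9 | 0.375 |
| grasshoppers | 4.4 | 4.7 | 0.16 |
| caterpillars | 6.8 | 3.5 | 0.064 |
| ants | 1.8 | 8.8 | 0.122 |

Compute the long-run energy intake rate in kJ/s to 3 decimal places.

Energy encountered per unit search time: 0.375×4.7 + 0.16×4.4 + 0.064×6.8 + 0.122×1.8 = 3.121 kJ/s.
Handling time per unit search time: 0.375×5.9 + 0.16×4.7 + 0.064×3.5 + 0.122×8.8 = 4.262.
Rate = 3.121/(1 + 4.262) = 0.5932 kJ/s.

0.593 kJ/s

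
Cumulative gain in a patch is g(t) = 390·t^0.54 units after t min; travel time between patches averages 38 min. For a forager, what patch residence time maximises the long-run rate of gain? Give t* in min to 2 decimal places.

Optimal t* satisfies g'(t*) = g(t*)/(T + t*).
g'(t) = 0.54·390·t^-0.46. Setting 0.54·390·t^-0.46 = 390·t^0.54/(38+t) gives 0.54(38+t) = t, so 0.46·t = 0.54×38.
t* = 0.54×38/0.46 = 44.61 min.

44.61 min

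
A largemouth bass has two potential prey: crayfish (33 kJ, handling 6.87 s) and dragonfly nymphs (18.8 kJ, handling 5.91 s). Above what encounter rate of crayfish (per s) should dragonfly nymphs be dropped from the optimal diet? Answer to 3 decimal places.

Drop dragonfly nymphs once their profitability E₂/h₂ falls below the rate achievable on crayfish alone: E₂/h₂ = λE₁/(1 + λh₁).
Solve for λ: λE₁h₂ = E₂(1 + λh₁) → λ(E₁h₂ − E₂h₁) = E₂ → λ = E₂/(E₁h₂ − E₂h₁).
λ = 18.8/(33×5.91 − 18.8×6.87) = 18.8/65.87 = 0.2854 per s.

0.285 per s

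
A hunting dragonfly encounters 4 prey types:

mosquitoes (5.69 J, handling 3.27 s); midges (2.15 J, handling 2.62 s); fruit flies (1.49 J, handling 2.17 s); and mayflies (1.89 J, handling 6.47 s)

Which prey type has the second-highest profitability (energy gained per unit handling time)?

In descending order of E/h:
mosquitoes: 5.69/3.27 = 1.74 J/s
midges: 2.15/2.62 = 0.821 J/s
fruit flies: 1.49/2.17 = 0.687 J/s
mayflies: 1.89/6.47 = 0.292 J/s

midges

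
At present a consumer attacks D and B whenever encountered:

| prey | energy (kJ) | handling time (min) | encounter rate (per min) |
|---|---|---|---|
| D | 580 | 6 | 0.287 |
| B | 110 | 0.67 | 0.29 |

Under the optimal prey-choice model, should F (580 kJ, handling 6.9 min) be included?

Yes

Current rate: (0.287×580 + 0.29×110)/(1 + 0.287×6 + 0.29×0.67) = 68.02 kJ/min.
Profitability of F: 580/6.9 = 84.06 kJ/min.
Since 84.06 > R, including F increases the long-run rate.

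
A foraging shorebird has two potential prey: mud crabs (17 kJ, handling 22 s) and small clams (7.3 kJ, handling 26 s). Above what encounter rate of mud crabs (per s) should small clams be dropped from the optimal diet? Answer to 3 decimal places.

0.026 per s

At the threshold, the rate on mud crabs alone equals the profitability of small clams: λ·17/(1 + λ·22) = 7.3/26 = 0.2808.
Rearranging, λ(17 − 0.2808×22) = 0.2808, so λ = 0.2808/10.82 = 0.02594 per s.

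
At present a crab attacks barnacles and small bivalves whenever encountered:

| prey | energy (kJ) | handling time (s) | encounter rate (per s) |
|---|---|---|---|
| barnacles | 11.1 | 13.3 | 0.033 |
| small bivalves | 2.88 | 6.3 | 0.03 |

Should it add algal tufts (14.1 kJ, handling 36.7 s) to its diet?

Yes

On barnacles and small bivalves alone, R = ΣλE/(1+Σλh) = 0.4527/1.628 = 0.2781 kJ/s.
Profitability of algal tufts: 14.1/36.7 = 0.3842 kJ/s.
0.3842 > 0.2781, so adding algal tufts raises the average — include it.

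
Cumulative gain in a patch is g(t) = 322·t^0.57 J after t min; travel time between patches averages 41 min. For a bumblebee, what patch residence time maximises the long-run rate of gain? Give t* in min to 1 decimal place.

54.3 min

Optimal t* satisfies g'(t*) = g(t*)/(T + t*).
g'(t) = 0.57·322·t^-0.43. Setting 0.57·322·t^-0.43 = 322·t^0.57/(41+t) gives 0.57(41+t) = t, so 0.43·t = 0.57×41.
t* = 0.57×41/0.43 = 54.35 min.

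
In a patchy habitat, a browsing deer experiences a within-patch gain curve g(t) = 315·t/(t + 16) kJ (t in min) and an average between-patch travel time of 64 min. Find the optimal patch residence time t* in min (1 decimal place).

Maximise g(t)/(T+t): set derivative to zero → g'(t)(T+t) = g(t).
g'(t) = 315·16/(t + 16)². Setting 315·16/(t+16)² = 315t/[(t+16)(64+t)] gives 16(64+t) = t(t+16), so t² = 16×64 = 1024.
t* = √1024 = 32 min.

32.0 min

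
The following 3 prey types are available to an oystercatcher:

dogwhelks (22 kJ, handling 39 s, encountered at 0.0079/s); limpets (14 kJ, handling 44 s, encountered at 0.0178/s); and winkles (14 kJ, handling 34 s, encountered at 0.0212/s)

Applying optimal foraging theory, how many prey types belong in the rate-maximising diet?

3

Rank by E/h (kJ/s): dogwhelks 0.564, winkles 0.412, limpets 0.318. Include each in turn until the next type's E/h falls below the running intake rate.
Rate on top 1: 0.1329. winkles: 0.412 > 0.1329 → include.
Rate on top 2: 0.2319. limpets: 0.318 > 0.2319 → include.
Optimal diet: dogwhelks, winkles, limpets — 3 of 3 types.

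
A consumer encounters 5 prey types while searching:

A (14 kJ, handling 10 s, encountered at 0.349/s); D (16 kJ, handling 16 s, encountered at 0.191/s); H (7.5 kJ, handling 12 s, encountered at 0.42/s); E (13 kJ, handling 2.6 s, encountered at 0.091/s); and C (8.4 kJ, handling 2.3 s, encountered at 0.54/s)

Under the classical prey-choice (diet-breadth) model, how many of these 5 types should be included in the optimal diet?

2

Rank by E/h (kJ/s): E 5, C 3.65, A 1.4, D 1, H 0.625. Include each in turn until the next type's E/h falls below the running intake rate.
Rate on top 1: 0.9567. C: 3.65 > 0.9567 → include.
Rate on top 2: 2.307. A: 1.4 < 2.307 → exclude; stop.
Optimal diet: E, C — 2 of 5 types.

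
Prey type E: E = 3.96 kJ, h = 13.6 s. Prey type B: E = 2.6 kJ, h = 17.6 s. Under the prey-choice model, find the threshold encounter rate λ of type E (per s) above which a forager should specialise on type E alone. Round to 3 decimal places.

0.076 per s

At the threshold, the rate on type E alone equals the profitability of type B: λ·3.96/(1 + λ·13.6) = 2.6/17.6 = 0.1477.
Rearranging, λ(3.96 − 0.1477×13.6) = 0.1477, so λ = 0.1477/1.951 = 0.07572 per s.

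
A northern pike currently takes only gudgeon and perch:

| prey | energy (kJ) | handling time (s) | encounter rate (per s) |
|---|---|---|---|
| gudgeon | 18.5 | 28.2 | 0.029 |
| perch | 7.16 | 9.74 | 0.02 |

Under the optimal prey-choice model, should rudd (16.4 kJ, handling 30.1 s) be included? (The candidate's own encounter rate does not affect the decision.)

Yes

On gudgeon and perch alone, R = ΣλE/(1+Σλh) = 0.6797/2.013 = 0.3377 kJ/s.
rudd: E/h = 16.4/30.1 = 0.5449 kJ/s.
Since 0.5449 > R, including rudd increases the long-run rate.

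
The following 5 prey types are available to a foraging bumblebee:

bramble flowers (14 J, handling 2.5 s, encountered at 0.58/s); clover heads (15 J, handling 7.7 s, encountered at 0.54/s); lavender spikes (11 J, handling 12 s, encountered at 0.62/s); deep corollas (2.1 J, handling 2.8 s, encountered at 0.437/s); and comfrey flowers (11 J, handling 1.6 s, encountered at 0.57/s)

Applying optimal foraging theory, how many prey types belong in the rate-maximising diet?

2

E/h in descending order: comfrey flowers 6.88, bramble flowers 5.6, clover heads 1.95, lavender spikes 0.917, deep corollas 0.75 J/s. The optimal diet is the largest prefix of this list for which every included type satisfies E_i/h_i > R on the types above it.
Rate on top 1: 3.279. bramble flowers: 5.6 > 3.279 → include.
Rate on top 2: 4.28. clover heads: 1.95 < 4.28 → exclude; stop.
Optimal diet: comfrey flowers, bramble flowers — 2 of 5 types.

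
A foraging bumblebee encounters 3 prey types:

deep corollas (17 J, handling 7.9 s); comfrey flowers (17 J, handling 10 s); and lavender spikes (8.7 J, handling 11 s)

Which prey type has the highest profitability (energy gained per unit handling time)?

Profitability E/h (J/s): deep corollas = 17/7.9 = 2.15, comfrey flowers = 17/10 = 1.7, lavender spikes = 8.7/11 = 0.791.
Ranked: deep corollas > comfrey flowers > lavender spikes.

deep corollas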